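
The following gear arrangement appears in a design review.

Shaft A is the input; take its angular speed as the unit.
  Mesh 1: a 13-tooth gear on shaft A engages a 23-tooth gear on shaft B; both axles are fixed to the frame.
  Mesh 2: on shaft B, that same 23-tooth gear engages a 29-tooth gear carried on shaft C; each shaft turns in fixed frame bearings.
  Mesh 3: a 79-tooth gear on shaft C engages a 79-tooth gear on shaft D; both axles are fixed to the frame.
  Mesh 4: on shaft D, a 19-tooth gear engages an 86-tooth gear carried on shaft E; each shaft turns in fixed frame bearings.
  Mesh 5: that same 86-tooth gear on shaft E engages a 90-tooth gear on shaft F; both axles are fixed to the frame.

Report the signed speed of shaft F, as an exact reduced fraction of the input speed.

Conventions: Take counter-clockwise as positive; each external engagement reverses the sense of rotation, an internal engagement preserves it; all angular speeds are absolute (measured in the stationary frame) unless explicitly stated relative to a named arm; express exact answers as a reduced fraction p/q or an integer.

5-mesh fixed-axis compound train (all bearings frame-fixed)
mesh 1 [13T→23T]: |ω|/ω_in = 1×13/23 = 13/23, sense flips to −
mesh 2 [23T→29T]: |ω|/ω_in = (13/23)×23/29 = 13/29, sense flips to +
mesh 3 [79T→79T]: |ω|/ω_in = (13/29)×79/79 = 13/29, sense flips to −
mesh 4 [19T→86T]: |ω|/ω_in = (13/29)×19/86 = 247/2494, sense flips to +
mesh 5 [86T→90T]: |ω|/ω_in = (247/2494)×86/90 = 247/2610, sense flips to −
signed output speed (× input speed) = -247/2610

-247/2610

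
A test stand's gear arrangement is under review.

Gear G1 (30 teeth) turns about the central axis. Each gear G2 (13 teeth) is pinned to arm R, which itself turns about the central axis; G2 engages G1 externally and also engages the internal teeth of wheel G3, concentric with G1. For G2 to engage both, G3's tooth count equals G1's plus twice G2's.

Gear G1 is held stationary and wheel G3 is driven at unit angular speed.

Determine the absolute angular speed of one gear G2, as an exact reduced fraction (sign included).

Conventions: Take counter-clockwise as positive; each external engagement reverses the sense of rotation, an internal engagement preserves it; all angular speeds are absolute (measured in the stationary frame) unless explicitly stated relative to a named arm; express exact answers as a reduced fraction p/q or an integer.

28/13

planetary set (30T centre, 13T on arm, 56T internal) — Willis relation
ring teeth: 30 + 2·13 = 56
30(ω_sun−ω_arm) = −56(ω_ring−ω_arm),  ω_sun = 0, ω_ring = 1
30(0−ω_arm) = −56(1−ω_arm)  ⇒  86·ω_arm = 56  ⇒  ω_arm = 28/43
sun–planet mesh: 30·(0−28/43) = −13·(ω_p−ω_arm)  ⇒  ω_p−ω_arm = 840/559
ω_p = 28/43 + 840/559 = 28/13
exact speed ratio = 28/13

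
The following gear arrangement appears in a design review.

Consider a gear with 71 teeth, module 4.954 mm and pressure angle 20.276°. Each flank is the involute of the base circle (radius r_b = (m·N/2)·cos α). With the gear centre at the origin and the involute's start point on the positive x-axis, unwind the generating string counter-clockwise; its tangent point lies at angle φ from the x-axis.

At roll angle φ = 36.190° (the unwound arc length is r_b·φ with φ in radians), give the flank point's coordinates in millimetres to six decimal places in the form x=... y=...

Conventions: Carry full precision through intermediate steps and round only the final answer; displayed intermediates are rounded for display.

recognized (one wheel, involute flank): single-mesh tooth geometry, m = 4.954, N = 71
pitch radius r_p = m·N/2 = 4.954·71/2 = 175.867000
base radius r_b = r_p·cos α = 175.867000·cos 20.276° = 164.969256
roll angle φ = 36.190° = 0.63163466 rad
x = r_b·(cos φ + φ·sin φ) = 194.667257
y = r_b·(sin φ − φ·cos φ) = 13.312296

x=194.667257 y=13.312296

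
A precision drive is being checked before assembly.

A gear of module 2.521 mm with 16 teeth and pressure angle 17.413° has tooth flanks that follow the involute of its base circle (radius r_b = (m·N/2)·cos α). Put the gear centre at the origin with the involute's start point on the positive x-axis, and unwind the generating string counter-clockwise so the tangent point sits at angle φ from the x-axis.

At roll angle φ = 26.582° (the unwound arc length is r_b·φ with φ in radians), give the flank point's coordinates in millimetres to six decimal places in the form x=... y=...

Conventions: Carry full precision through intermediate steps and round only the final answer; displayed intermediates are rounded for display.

x=21.204677 y=0.626883

topology: single-mesh involute geometry — m = 2.521, N = 16
pitch radius r_p = m·N/2 = 2.521·16/2 = 20.168000
base radius r_b = r_p·cos α = 20.168000·cos 17.413° = 19.243750
roll angle φ = 26.582° = 0.46394342 rad
x = r_b·(cos φ + φ·sin φ) = 21.204677
y = r_b·(sin φ − φ·cos φ) = 0.626883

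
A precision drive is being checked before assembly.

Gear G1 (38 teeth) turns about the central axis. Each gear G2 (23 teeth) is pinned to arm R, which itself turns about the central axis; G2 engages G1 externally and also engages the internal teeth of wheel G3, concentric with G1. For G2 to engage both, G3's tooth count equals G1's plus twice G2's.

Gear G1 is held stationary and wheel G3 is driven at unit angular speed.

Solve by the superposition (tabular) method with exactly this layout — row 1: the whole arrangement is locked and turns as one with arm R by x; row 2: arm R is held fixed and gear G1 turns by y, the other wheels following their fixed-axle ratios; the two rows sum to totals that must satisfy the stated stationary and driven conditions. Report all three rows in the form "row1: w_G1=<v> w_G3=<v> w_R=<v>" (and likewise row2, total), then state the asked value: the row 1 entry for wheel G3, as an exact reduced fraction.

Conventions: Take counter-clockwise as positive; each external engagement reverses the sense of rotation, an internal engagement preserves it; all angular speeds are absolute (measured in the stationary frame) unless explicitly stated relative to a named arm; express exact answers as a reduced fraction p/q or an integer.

recognized (axles ride arm R): planetary set, 38/23/84 teeth
row 1: whole set turns with the arm by x
row 2: sun turns y, ring = −(38/84)·y, arm 0
boundary: total ω_sun = x + y = 0 and total ω_ring = x − (38/84)·y = 1  ⇒  y = -42/61, x = 42/61
row 2 ring = −(38/84)·(-42/61) = 19/61
totals (row 1 + row 2): sun 42/61 + (-42/61) = 0, ring 42/61 + 19/61 = 1, arm 42/61 + 0 = 42/61
asked cell (row1, ring) = 42/61

row1: w_G1=42/61 w_G3=42/61 w_R=42/61
row2: w_G1=-42/61 w_G3=19/61 w_R=0
total: w_G1=0 w_G3=1 w_R=42/61
asked value: 42/61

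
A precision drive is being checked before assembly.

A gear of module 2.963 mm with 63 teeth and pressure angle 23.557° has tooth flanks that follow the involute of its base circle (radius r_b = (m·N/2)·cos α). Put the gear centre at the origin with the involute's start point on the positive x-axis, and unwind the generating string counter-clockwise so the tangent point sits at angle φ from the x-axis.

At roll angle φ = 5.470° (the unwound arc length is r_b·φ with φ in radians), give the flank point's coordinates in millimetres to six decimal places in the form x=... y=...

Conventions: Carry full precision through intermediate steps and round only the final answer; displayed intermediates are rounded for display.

x=85.945287 y=0.024793

class = single-mesh tooth geometry [base-circle involute, m = 2.963, 63T]
pitch radius r_p = m·N/2 = 2.963·63/2 = 93.334500
base radius r_b = r_p·cos α = 93.334500·cos 23.557° = 85.556276
roll angle φ = 5.470° = 0.09546951 rad
x = r_b·(cos φ + φ·sin φ) = 85.945287
y = r_b·(sin φ − φ·cos φ) = 0.024793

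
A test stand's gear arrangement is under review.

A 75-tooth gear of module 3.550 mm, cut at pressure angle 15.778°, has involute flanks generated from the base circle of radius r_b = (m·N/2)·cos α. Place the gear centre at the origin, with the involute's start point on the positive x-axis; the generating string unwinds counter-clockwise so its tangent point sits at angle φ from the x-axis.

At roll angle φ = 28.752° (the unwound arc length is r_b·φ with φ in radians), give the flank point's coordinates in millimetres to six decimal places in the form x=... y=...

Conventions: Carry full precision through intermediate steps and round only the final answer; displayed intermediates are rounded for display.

x=143.238065 y=5.261617

class = single-mesh tooth geometry [base-circle involute, m = 3.550, 75T]
pitch radius r_p = m·N/2 = 3.550·75/2 = 133.125000
base radius r_b = r_p·cos α = 133.125000·cos 15.778° = 128.109179
roll angle φ = 28.752° = 0.50181707 rad
x = r_b·(cos φ + φ·sin φ) = 143.238065
y = r_b·(sin φ − φ·cos φ) = 5.261617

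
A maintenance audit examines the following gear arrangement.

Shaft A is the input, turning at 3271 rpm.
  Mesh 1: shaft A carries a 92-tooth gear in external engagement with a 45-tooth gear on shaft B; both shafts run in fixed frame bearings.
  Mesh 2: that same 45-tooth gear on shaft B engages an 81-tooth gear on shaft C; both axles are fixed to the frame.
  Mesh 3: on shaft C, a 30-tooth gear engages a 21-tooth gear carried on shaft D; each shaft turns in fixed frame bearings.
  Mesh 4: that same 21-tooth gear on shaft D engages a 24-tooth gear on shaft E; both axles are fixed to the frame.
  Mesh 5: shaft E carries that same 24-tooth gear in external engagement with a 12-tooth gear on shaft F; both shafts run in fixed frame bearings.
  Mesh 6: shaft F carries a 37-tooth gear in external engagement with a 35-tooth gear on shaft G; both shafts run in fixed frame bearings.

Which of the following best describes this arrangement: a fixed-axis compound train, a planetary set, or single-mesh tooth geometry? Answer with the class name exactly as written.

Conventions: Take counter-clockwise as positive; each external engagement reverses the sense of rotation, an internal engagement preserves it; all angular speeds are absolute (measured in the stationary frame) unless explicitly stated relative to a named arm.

class = fixed-axis compound train [6 meshes; 6 ratios multiply, 6 sense flips]
classification: fixed-axis compound train

fixed-axis compound train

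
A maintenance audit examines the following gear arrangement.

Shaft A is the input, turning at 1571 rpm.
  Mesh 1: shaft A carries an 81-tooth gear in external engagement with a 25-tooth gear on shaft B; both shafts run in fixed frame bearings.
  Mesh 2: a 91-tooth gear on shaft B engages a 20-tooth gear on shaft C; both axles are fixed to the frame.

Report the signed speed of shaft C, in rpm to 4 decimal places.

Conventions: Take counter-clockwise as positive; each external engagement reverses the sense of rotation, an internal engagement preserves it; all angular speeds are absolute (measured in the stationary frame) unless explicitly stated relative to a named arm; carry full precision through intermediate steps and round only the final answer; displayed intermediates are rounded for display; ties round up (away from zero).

recognized (3 fixed axles, 2 meshes): fixed-axis compound train
mesh 1 [81T→25T]: ω = 1571.0000×81/25 = 5090.0400 rpm, sense flips to −
mesh 2 [91T→20T]: ω = 5090.0400×91/20 = 23159.6820 rpm, sense flips to +
signed output speed = +23159.6820 rpm

+23159.6820 rpm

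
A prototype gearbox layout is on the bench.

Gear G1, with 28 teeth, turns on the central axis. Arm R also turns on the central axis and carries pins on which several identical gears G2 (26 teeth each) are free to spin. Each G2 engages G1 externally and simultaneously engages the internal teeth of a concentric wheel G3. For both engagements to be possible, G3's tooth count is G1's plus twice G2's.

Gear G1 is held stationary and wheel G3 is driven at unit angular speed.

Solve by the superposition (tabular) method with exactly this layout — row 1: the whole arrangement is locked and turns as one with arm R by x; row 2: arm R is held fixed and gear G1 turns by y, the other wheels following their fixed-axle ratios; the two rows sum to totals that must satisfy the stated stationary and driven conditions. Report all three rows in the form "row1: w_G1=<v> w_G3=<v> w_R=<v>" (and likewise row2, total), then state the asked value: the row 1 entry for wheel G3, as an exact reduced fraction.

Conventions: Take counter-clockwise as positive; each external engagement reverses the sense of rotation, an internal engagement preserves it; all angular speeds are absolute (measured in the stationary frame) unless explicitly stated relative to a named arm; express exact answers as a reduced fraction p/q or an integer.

row1: w_G1=20/27 w_G3=20/27 w_R=20/27
row2: w_G1=-20/27 w_G3=7/27 w_R=0
total: w_G1=0 w_G3=1 w_R=20/27
asked value: 20/27

recognized (axles ride arm R): planetary set, 28/26/80 teeth
row 1: whole set turns with the arm by x
superposition row 2 [arm held]: sun y, ring −(28/80)·y, arm 0
boundary: total ω_sun = x + y = 0 and total ω_ring = x − (28/80)·y = 1  ⇒  y = -20/27, x = 20/27
row 2 ring = −(28/80)·(-20/27) = 7/27
totals (row 1 + row 2): sun 20/27 + (-20/27) = 0, ring 20/27 + 7/27 = 1, arm 20/27 + 0 = 20/27
asked cell (row1, ring) = 20/27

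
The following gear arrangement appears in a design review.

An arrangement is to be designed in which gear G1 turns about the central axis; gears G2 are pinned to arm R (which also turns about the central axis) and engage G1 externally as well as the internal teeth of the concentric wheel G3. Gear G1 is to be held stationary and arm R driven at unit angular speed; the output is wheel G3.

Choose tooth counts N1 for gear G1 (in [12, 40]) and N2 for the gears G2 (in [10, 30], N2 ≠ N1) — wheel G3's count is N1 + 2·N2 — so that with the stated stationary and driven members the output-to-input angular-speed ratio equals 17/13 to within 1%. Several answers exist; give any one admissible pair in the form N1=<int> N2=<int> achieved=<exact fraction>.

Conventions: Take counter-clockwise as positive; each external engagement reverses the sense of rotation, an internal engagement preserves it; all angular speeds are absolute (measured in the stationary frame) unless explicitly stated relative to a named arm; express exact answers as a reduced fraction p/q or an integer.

N1=16 N2=18 achieved=17/13

class = planetary set [ratio 17/13 wanted; Willis about the carrier]
Willis with ω_sun = 0: ω_ring/ω_arm = (N1+N3)/N3; set equal to 17/13  ⇒  N3/N1 = 1/(17/13 − 1) = 13/4
N3 = N1 + 2·N2  ⇒  N2/N1 = (N3/N1 − 1)/2 = (13/4 − 1)/2 = 9/8
smallest multiple with N1 ≥ 12 and N2 ≥ 10: k = 2  ⇒  N1 = 2·8 = 16, N2 = 2·9 = 18 (N1 ≤ 40, N2 ≤ 30, N2 ≠ N1 ✓), N3 = 16 + 2·18 = 52
check: (N1+N3)/N3 with N1 = 16, N3 = 52 gives 17/13; |achieved − target| = 0 ≤ 17/1300 ✓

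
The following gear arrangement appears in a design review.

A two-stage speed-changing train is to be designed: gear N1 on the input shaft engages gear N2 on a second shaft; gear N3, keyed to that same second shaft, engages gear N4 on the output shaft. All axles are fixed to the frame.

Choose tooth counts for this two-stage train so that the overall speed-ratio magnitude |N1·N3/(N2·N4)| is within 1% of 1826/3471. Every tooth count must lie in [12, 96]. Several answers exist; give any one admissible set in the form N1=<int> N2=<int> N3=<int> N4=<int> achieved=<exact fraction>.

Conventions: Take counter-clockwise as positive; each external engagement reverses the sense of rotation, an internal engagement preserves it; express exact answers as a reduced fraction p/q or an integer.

N1=22 N2=39 N3=83 N4=89 achieved=1826/3471

class = fixed-axis compound train [2-stage, 1826/3471 wanted]
target = 1826/3471 in lowest terms: an exact hit needs N1·N3 = k·1826 and N2·N4 = k·3471 for one integer k, every count in [12, 96]; additionally prefer no 1:1 stage (N1 ≠ N2, N3 ≠ N4)
k = 1: N1·N3 = 1826 = 22·83, N2·N4 = 3471 = 39·89
achieved = 22·83/(39·89) = 1826/3471; |achieved − target| = 0 ≤ 913/173550 ✓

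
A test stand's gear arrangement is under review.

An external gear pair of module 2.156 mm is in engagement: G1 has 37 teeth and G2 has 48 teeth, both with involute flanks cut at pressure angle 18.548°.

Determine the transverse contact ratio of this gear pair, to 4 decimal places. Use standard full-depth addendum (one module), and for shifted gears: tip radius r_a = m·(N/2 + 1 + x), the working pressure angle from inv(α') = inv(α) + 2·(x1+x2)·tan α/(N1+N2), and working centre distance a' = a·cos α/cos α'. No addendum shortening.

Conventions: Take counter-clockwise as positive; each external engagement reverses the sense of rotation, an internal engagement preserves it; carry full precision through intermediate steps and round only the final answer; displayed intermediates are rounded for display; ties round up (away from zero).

single-mesh involute tooth geometry (37T engaging 48T at module 2.156)
base radii: r_b1 = 37.814221, r_b2 = 49.056287
tip radii: r_a1 = 42.042000, r_a2 = 53.900000
no profile shift: α' = α, a' = a
action lengths: √(r_a1²−r_b1²) = 18.374287, √(r_a2²−r_b2²) = 22.331383
base pitch p_b = π·m·cos α = 6.421453
CR = (18.374287 + 22.331383 − 91.630000·sin 18.54800°)/6.421453 = 1.799944
contact ratio ≈ 1.7999

1.7999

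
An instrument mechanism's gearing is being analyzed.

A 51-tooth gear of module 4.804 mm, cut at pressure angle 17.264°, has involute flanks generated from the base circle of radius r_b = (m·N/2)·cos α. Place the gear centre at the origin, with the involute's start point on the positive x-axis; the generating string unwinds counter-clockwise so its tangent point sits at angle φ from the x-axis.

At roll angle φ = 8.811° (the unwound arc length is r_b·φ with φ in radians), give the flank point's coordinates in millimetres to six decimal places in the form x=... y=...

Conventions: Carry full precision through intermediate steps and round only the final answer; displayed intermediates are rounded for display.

x=118.358047 y=0.141476

topology: single-mesh involute geometry — m = 4.804, N = 51
pitch radius r_p = m·N/2 = 4.804·51/2 = 122.502000
base radius r_b = r_p·cos α = 122.502000·cos 17.264° = 116.982973
roll angle φ = 8.811° = 0.15378096 rad
x = r_b·(cos φ + φ·sin φ) = 118.358047
y = r_b·(sin φ − φ·cos φ) = 0.141476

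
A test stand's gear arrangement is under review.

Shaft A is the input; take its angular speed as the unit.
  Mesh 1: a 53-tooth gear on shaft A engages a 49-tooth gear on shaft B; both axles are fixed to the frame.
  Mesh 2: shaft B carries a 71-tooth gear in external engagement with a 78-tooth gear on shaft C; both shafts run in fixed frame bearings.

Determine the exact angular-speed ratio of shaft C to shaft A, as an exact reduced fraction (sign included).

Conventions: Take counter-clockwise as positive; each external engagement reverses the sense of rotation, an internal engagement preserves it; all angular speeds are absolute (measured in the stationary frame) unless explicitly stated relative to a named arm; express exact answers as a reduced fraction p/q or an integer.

class = fixed-axis compound train [2 meshes; 2 ratios multiply, 2 sense flips]
mesh 1 [53T→49T]: running ratio 53/49, sense −
mesh 2 [71T→78T]: running ratio 3763/3822, sense +
ω_out/ω_in = 3763/3822

3763/3822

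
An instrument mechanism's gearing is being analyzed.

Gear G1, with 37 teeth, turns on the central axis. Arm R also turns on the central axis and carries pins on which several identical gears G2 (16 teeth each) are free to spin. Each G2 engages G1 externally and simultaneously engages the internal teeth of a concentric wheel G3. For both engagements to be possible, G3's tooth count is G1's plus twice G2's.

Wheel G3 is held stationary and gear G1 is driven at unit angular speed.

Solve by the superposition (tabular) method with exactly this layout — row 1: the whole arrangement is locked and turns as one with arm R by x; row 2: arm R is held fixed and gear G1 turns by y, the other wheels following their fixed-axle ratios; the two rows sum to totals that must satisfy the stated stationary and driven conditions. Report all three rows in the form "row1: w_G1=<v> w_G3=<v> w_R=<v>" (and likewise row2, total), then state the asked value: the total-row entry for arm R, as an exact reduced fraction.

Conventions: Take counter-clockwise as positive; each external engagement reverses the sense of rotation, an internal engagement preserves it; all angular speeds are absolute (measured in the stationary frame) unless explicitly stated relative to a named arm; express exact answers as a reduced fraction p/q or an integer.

row1: w_G1=37/106 w_G3=37/106 w_R=37/106
row2: w_G1=69/106 w_G3=-37/106 w_R=0
total: w_G1=1 w_G3=0 w_R=37/106
asked value: 37/106

class = planetary set [G3 = 37+2·16 = 69; Willis about the carrier]
row 1 — lock + rotate with arm: ω_sun = ω_ring = ω_arm = x
row 2 (arm held, sun turns y): ω_ring = −(37/69)·y, ω_arm = 0
boundary: total ω_ring = x − (37/69)·y = 0 and total ω_sun = x + y = 1  ⇒  y = 69/106, x = 37/106
row 2 ring = −(37/69)·69/106 = -37/106
totals (row 1 + row 2): sun 37/106 + 69/106 = 1, ring 37/106 + (-37/106) = 0, arm 37/106 + 0 = 37/106
asked cell (total, arm) = 37/106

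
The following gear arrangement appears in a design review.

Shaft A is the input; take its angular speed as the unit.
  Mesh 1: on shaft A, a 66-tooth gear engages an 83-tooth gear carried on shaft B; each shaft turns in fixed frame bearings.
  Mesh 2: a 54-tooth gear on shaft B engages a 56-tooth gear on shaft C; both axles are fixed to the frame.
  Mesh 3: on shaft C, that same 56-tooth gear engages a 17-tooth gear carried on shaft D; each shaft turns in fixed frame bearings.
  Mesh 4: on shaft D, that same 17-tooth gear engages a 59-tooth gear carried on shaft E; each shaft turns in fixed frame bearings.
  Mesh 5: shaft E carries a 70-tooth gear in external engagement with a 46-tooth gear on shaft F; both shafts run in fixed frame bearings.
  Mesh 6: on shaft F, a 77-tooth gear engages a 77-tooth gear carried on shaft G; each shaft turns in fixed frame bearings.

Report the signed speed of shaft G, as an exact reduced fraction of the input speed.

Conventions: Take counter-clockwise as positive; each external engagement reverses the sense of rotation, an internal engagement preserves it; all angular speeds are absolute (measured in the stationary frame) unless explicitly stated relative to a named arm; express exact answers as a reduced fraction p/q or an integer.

124740/112631

6-mesh fixed-axis compound train (all bearings frame-fixed)
mesh 1 [66T→83T]: |ω|/ω_in = 1×66/83 = 66/83, sense flips to −
mesh 2 [54T→56T]: |ω|/ω_in = (66/83)×54/56 = 891/1162, sense flips to +
mesh 3 [56T→17T]: |ω|/ω_in = (891/1162)×56/17 = 3564/1411, sense flips to −
mesh 4 [17T→59T]: |ω|/ω_in = (3564/1411)×17/59 = 3564/4897, sense flips to +
mesh 5 [70T→46T]: |ω|/ω_in = (3564/4897)×70/46 = 124740/112631, sense flips to −
mesh 6 [77T→77T]: |ω|/ω_in = (124740/112631)×77/77 = 124740/112631, sense flips to +
signed output speed (× input speed) = 124740/112631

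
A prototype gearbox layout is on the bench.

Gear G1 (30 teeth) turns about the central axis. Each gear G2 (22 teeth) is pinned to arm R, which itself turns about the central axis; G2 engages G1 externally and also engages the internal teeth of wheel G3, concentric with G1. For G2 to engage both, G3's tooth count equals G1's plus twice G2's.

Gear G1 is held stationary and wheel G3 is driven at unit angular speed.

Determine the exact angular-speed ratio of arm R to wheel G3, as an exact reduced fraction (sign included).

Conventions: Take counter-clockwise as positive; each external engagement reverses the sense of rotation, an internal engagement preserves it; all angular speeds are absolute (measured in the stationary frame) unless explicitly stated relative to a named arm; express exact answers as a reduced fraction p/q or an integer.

37/52

class = planetary set [G3 = 30+2·22 = 74; Willis about the carrier]
ring teeth: 30 + 2·22 = 74
30(ω_sun−ω_arm) = −74(ω_ring−ω_arm),  ω_sun = 0, ω_ring = 1
30(0−ω_arm) = −74(1−ω_arm)  ⇒  104·ω_arm = 74  ⇒  ω_arm = 37/52
ω_out/ω_in = 37/52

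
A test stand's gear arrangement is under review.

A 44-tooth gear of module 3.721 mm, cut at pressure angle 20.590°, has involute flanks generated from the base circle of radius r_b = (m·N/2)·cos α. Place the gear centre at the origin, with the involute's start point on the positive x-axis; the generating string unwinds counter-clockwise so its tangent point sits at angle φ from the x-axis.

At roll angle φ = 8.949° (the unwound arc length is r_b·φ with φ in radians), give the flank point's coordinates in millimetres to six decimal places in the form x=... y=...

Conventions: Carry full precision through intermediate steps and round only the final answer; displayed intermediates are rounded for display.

topology: single-mesh involute geometry — m = 3.721, N = 44
pitch radius r_p = m·N/2 = 3.721·44/2 = 81.862000
base radius r_b = r_p·cos α = 81.862000·cos 20.590° = 76.632732
roll angle φ = 8.949° = 0.15618951 rad
x = r_b·(cos φ + φ·sin φ) = 77.561773
y = r_b·(sin φ − φ·cos φ) = 0.097093

x=77.561773 y=0.097093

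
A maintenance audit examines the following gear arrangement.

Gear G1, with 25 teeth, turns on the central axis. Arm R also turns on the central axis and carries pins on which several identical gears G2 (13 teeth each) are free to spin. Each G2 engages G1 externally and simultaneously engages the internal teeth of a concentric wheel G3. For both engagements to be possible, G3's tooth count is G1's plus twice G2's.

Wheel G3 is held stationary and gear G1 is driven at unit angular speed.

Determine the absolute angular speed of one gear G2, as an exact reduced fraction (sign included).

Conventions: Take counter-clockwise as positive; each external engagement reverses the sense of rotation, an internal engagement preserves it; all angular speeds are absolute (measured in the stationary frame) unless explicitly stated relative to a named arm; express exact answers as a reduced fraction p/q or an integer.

-25/26

class = planetary set [G3 = 25+2·13 = 51; Willis about the carrier]
ring teeth: 25 + 2·13 = 51
25(ω_sun−ω_arm) = −51(ω_ring−ω_arm),  ω_ring = 0, ω_sun = 1
25(1−ω_arm) = −51(0−ω_arm)  ⇒  76·ω_arm = 25  ⇒  ω_arm = 25/76
sun–planet mesh: 25·(1−25/76) = −13·(ω_p−ω_arm)  ⇒  ω_p−ω_arm = -1275/988
ω_p = 25/76 − 1275/988 = -25/26
exact speed ratio = -25/26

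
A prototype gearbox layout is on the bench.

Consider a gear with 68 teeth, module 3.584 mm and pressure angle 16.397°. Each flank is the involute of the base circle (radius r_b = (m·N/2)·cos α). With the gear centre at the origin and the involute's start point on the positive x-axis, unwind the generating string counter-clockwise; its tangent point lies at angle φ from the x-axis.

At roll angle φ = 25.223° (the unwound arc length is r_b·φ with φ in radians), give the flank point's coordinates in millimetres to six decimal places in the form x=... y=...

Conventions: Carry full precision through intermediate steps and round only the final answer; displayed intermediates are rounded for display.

single-mesh involute tooth geometry (68T wheel at module 3.584)
pitch radius r_p = m·N/2 = 3.584·68/2 = 121.856000
base radius r_b = r_p·cos α = 121.856000·cos 16.397° = 116.899965
roll angle φ = 25.223° = 0.44022440 rad
x = r_b·(cos φ + φ·sin φ) = 127.684498
y = r_b·(sin φ − φ·cos φ) = 3.260435

x=127.684498 y=3.260435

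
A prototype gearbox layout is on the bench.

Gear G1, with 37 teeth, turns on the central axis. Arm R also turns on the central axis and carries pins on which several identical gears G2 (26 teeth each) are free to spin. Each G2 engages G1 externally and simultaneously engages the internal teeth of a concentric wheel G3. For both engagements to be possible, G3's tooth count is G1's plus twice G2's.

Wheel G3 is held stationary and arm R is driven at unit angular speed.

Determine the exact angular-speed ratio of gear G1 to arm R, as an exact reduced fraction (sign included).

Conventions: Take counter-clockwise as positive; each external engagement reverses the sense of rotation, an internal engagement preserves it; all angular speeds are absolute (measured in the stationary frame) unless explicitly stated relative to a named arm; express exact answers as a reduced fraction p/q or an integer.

126/37

class = planetary set [G3 = 37+2·26 = 89; Willis about the carrier]
ring teeth: 37 + 2·26 = 89
37(ω_sun−ω_arm) = −89(ω_ring−ω_arm),  ω_ring = 0, ω_arm = 1
ω_sun = 1 − (89/37)(0−1) = 126/37
ω_out/ω_in = 126/37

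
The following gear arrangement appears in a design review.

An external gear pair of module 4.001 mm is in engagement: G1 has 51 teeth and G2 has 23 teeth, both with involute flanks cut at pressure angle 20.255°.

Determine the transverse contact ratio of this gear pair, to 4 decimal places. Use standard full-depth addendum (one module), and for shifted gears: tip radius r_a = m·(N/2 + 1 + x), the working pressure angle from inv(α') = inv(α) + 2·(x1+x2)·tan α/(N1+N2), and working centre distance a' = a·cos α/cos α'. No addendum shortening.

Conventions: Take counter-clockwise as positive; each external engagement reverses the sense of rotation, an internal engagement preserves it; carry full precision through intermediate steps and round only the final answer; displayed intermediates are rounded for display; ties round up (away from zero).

1.6633

single-mesh involute tooth geometry (51T engaging 23T at module 4.001)
base radii: r_b1 = 95.716358, r_b2 = 43.166201
tip radii: r_a1 = 106.026500, r_a2 = 50.012500
no profile shift: α' = α, a' = a
action lengths: √(r_a1²−r_b1²) = 45.606989, √(r_a2²−r_b2²) = 25.257262
base pitch p_b = π·m·cos α = 11.792228
CR = (45.606989 + 25.257262 − 148.037000·sin 20.25500°)/11.792228 = 1.663299
contact ratio ≈ 1.6633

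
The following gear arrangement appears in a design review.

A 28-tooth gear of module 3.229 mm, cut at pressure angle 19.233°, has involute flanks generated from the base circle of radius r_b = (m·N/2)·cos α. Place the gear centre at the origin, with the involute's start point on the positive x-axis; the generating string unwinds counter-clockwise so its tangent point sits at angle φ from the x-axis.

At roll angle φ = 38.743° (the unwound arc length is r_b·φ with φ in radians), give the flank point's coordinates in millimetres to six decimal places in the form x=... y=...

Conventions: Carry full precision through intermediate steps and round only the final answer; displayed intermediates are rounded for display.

x=51.353580 y=4.201028

single-mesh involute tooth geometry (28T wheel at module 3.229)
pitch radius r_p = m·N/2 = 3.229·28/2 = 45.206000
base radius r_b = r_p·cos α = 45.206000·cos 19.233° = 42.682908
roll angle φ = 38.743° = 0.67619291 rad
x = r_b·(cos φ + φ·sin φ) = 51.353580
y = r_b·(sin φ − φ·cos φ) = 4.201028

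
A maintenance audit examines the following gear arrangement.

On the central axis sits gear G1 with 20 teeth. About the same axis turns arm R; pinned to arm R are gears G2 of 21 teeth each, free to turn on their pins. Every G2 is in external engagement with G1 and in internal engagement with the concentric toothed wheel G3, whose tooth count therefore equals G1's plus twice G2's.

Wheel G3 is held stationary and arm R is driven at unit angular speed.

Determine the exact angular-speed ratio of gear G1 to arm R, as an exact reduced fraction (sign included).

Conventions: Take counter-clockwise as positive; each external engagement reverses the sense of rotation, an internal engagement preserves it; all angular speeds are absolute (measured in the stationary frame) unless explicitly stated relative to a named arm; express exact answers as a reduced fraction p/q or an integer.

recognized (axles ride arm R): planetary set, 20/21/62 teeth
ring teeth: 20 + 2·21 = 62
20(ω_sun−ω_arm) = −62(ω_ring−ω_arm),  ω_ring = 0, ω_arm = 1
ω_sun = 1 − (62/20)(0−1) = 41/10
ω_out/ω_in = 41/10

41/10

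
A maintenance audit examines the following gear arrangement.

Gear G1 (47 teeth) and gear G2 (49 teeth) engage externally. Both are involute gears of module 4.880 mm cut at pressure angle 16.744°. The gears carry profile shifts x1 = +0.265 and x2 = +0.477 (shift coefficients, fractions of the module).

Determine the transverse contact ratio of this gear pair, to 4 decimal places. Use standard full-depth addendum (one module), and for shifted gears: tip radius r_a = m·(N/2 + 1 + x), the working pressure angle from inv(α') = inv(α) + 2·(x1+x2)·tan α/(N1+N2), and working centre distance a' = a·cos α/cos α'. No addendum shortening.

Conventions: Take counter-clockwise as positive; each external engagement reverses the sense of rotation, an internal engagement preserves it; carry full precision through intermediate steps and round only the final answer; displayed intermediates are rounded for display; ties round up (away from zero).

1.8047

single-mesh involute tooth geometry (47T engaging 49T at module 4.880)
base radii: r_b1 = 109.817744, r_b2 = 114.490840
tip radii: r_a1 = 120.853200, r_a2 = 126.767760
inv(α') = inv(16.744°) + 2·(+0.265+0.477)·tan α/(47+49) = 0.01326437  ⇒  α' = 19.26156°
a' = a·cos α / cos α' = 234.2400·cos 16.744°/cos 19.26156° = 237.609365
action lengths: √(r_a1²−r_b1²) = 50.453533, √(r_a2²−r_b2²) = 54.423457
base pitch p_b = π·m·cos α = 14.680962
CR = (50.453533 + 54.423457 − 237.609365·sin 19.26156°)/14.680962 = 1.804660
contact ratio ≈ 1.8047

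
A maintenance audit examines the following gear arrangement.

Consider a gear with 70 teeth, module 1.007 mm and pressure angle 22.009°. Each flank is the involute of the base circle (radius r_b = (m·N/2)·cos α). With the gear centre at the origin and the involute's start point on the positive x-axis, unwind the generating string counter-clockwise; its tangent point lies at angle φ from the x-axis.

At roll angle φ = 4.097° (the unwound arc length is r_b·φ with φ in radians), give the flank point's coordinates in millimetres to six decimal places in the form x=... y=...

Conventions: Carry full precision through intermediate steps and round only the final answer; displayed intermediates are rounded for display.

single-mesh involute tooth geometry (70T wheel at module 1.007)
pitch radius r_p = m·N/2 = 1.007·70/2 = 35.245000
base radius r_b = r_p·cos α = 35.245000·cos 22.009° = 32.676521
roll angle φ = 4.097° = 0.07150614 rad
x = r_b·(cos φ + φ·sin φ) = 32.759953
y = r_b·(sin φ − φ·cos φ) = 0.003980

x=32.759953 y=0.003980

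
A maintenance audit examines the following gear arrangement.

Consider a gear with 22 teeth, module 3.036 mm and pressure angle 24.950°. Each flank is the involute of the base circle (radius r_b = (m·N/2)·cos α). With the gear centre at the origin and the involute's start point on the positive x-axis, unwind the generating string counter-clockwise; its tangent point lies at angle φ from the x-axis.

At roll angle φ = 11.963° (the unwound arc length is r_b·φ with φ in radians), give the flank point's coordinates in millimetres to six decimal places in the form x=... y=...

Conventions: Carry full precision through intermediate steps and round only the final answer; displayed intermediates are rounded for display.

recognized (one wheel, involute flank): single-mesh tooth geometry, m = 3.036, N = 22
pitch radius r_p = m·N/2 = 3.036·22/2 = 33.396000
base radius r_b = r_p·cos α = 33.396000·cos 24.950° = 30.279360
roll angle φ = 11.963° = 0.20879374 rad
x = r_b·(cos φ + φ·sin φ) = 30.932196
y = r_b·(sin φ − φ·cos φ) = 0.091471

x=30.932196 y=0.091471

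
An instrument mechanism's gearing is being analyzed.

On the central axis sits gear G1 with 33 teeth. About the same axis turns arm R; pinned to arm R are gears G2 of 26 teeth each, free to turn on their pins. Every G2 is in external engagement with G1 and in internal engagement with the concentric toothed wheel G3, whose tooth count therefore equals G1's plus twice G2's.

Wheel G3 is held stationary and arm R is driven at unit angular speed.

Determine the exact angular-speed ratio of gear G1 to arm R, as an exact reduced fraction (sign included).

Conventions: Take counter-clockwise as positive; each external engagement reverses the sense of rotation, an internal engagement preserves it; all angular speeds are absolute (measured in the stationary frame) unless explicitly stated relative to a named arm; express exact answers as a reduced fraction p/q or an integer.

recognized (axles ride arm R): planetary set, 33/26/85 teeth
ring teeth: 33 + 2·26 = 85
33(ω_sun−ω_arm) = −85(ω_ring−ω_arm),  ω_ring = 0, ω_arm = 1
ω_sun = 1 − (85/33)(0−1) = 118/33
ω_out/ω_in = 118/33

118/33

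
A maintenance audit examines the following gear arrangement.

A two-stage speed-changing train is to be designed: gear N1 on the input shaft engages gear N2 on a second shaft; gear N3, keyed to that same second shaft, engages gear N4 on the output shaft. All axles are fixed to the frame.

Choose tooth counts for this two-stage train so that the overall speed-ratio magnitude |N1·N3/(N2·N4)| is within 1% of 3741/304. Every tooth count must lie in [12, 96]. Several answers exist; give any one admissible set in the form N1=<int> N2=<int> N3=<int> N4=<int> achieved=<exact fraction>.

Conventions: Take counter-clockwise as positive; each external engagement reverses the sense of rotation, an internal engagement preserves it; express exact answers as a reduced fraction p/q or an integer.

design class (target 3741/304): fixed-axis compound train
target = 3741/304 in lowest terms: an exact hit needs N1·N3 = k·3741 and N2·N4 = k·304 for one integer k, every count in [12, 96]; additionally prefer no 1:1 stage (N1 ≠ N2, N3 ≠ N4)
k = 1: N1·N3 = 3741 = 43·87, N2·N4 = 304 = 16·19
achieved = 43·87/(16·19) = 3741/304; |achieved − target| = 0 ≤ 3741/30400 ✓

N1=43 N2=16 N3=87 N4=19 achieved=3741/304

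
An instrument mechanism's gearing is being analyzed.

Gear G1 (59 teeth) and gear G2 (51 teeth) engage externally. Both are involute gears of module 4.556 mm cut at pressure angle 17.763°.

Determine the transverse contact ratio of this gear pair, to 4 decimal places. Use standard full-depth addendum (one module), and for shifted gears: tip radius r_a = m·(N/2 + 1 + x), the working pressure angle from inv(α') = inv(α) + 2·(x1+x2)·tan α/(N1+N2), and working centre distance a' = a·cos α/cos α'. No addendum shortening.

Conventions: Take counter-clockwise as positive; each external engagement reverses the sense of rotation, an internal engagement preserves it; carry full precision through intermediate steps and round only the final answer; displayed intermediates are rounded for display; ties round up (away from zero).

class = single-mesh tooth geometry [involute pair 59T × 51T, m = 4.556]
base radii: r_b1 = 127.994600, r_b2 = 110.639400
tip radii: r_a1 = 138.958000, r_a2 = 120.734000
no profile shift: α' = α, a' = a
action lengths: √(r_a1²−r_b1²) = 54.099058, √(r_a2²−r_b2²) = 48.328272
base pitch p_b = π·m·cos α = 13.630742
CR = (54.099058 + 48.328272 − 250.580000·sin 17.76300°)/13.630742 = 1.906007
contact ratio ≈ 1.9060

1.9060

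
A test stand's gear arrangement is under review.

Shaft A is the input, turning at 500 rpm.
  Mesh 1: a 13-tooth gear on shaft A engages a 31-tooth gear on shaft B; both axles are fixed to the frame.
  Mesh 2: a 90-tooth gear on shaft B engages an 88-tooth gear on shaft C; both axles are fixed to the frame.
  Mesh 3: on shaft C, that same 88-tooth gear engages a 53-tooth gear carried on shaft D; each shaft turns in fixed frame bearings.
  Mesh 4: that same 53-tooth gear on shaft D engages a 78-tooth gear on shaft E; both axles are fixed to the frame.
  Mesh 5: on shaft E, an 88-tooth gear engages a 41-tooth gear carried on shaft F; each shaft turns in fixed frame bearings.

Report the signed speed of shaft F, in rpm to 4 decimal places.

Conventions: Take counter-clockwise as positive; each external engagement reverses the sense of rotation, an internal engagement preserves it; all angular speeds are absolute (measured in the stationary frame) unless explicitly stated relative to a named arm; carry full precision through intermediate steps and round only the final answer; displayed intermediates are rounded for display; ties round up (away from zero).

-519.2762 rpm

class = fixed-axis compound train [5 meshes; 5 ratios multiply, 5 sense flips]
mesh 1 [13T→31T]: ω = 500.0000×13/31 = 209.6774 rpm, sense flips to −
mesh 2 [90T→88T]: ω = 209.6774×90/88 = 214.4428 rpm, sense flips to +
mesh 3 [88T→53T]: ω = 214.4428×88/53 = 356.0560 rpm, sense flips to −
mesh 4 [53T→78T]: ω = 356.0560×53/78 = 241.9355 rpm, sense flips to +
mesh 5 [88T→41T]: ω = 241.9355×88/41 = 519.2762 rpm, sense flips to −
signed output speed = -519.2762 rpm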